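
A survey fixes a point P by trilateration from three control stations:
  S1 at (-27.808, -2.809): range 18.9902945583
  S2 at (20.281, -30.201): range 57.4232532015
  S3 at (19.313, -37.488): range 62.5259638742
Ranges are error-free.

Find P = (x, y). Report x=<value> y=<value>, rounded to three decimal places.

eq1: (x + 27.808)² + (y + 2.809)² = 18.9902945583²
eq2: (x − 20.281)² + (y + 30.201)² = 57.4232532015²
eq3: (x − 19.313)² + (y + 37.488)² = 62.5259638742²
eq1−eq2, eq1−eq3 (x²,y² cancel):
  96.178·x − 54.784·y = -2394.554704
  94.242·x − 69.358·y = -2551.698103
det = 96.178·-69.358 − -54.784·94.242 = -1507.759996
x = (-2394.554704·-69.358 − -54.784·-2551.698103) / -1507.759996 = -17.435995
y = (96.178·-2551.698103 − -2394.554704·94.242) / -1507.759996 = 13.098634

x=-17.436 y=13.099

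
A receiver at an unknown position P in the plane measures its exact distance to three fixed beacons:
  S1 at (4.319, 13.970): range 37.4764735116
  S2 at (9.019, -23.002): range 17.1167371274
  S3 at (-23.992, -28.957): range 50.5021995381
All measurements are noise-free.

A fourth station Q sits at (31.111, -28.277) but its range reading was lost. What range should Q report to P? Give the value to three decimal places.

12.590

eq1: (x − 4.319)² + (y − 13.970)² = 37.4764735116²
eq2: (x − 9.019)² + (y + 23.002)² = 17.1167371274²
eq3: (x + 23.992)² + (y + 28.957)² = 50.5021995381²
eq1−eq3, eq1−eq2 (x²,y² cancel):
  -56.622·x − 85.854·y = 54.323161
  9.400·x − 73.944·y = 1508.123081
det = -56.622·-73.944 − -85.854·9.400 = 4993.884768
x = (54.323161·-73.944 − -85.854·1508.123081) / 4993.884768 = 25.123032
y = (-56.622·1508.123081 − 54.323161·9.400) / 4993.884768 = -17.201755
|P − Q| = √((25.123032 − 31.111)² + (-17.201755 − -28.277)²) = 12.590346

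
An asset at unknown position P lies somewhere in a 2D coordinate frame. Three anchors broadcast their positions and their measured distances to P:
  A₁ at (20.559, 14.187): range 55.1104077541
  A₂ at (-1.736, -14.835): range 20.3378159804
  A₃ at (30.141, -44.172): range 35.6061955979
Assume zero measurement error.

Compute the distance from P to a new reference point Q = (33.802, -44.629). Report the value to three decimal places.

eq1: (x − 20.559)² + (y − 14.187)² = 55.1104077541²
eq2: (x + 1.736)² + (y + 14.835)² = 20.3378159804²
eq3: (x − 30.141)² + (y + 44.172)² = 35.6061955979²
eq3−eq2, eq3−eq1 (x²,y² cancel):
  -63.754·x + 58.674·y = -1782.380138
  -19.164·x + 116.718·y = -4005.057893
det = -63.754·116.718 − 58.674·-19.164 = -6316.810836
x = (-1782.380138·116.718 − 58.674·-4005.057893) / -6316.810836 = -4.267489
y = (-63.754·-4005.057893 − -1782.380138·-19.164) / -6316.810836 = -35.014651
|P − Q| = √((-4.267489 − 33.802)² + (-35.014651 − -44.629)²) = 39.264764

39.265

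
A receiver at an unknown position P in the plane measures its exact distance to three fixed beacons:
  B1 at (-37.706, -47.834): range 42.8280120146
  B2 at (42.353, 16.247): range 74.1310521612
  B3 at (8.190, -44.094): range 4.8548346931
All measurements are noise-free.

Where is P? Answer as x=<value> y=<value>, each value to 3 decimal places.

x=5.122 y=-47.857

eq1: (x + 37.706)² + (y + 47.834)² = 42.8280120146²
eq2: (x − 42.353)² + (y − 16.247)² = 74.1310521612²
eq3: (x − 8.190)² + (y + 44.094)² = 4.8548346931²
eq1−eq2, eq1−eq3 (x²,y² cancel):
  160.118·x + 128.162·y = -5313.266655
  91.792·x + 7.480·y = 112.192137
det = 160.118·7.480 − 128.162·91.792 = -10566.563664
x = (-5313.266655·7.480 − 128.162·112.192137) / -10566.563664 = 5.122006
y = (160.118·112.192137 − -5313.266655·91.792) / -10566.563664 = -47.856557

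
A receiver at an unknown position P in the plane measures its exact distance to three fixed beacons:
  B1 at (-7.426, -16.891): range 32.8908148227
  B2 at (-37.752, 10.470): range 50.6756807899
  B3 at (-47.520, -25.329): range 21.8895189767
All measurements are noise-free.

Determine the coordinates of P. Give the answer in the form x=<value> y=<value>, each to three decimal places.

x=-31.063 y=-39.762

eq1: (x + 7.426)² + (y + 16.891)² = 32.8908148227²
eq2: (x + 37.752)² + (y − 10.470)² = 50.6756807899²
eq3: (x + 47.520)² + (y + 25.329)² = 21.8895189767²
eq1−eq2, eq1−eq3 (x²,y² cancel):
  -60.652·x + 54.722·y = -291.835877
  -80.188·x − 16.876·y = 3161.911943
det = -60.652·-16.876 − 54.722·-80.188 = 5411.610888
x = (-291.835877·-16.876 − 54.722·3161.911943) / 5411.610888 = -31.063047
y = (-60.652·3161.911943 − -291.835877·-80.188) / 5411.610888 = -39.762286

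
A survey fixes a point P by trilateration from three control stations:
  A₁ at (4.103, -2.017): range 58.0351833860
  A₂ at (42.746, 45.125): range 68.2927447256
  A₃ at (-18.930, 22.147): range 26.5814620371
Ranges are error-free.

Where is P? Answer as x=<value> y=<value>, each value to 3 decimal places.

eq1: (x − 4.103)² + (y + 2.017)² = 58.0351833860²
eq2: (x − 42.746)² + (y − 45.125)² = 68.2927447256²
eq3: (x + 18.930)² + (y − 22.147)² = 26.5814620371²
eq1−eq2, eq1−eq3 (x²,y² cancel):
  77.286·x + 94.284·y = 2546.766771
  -46.066·x + 48.328·y = 3489.439998
det = 77.286·48.328 − 94.284·-46.066 = 8078.364552
x = (2546.766771·48.328 − 94.284·3489.439998) / 8078.364552 = -25.490087
y = (77.286·3489.439998 − 2546.766771·-46.066) / 8078.364552 = 47.906258

x=-25.490 y=47.906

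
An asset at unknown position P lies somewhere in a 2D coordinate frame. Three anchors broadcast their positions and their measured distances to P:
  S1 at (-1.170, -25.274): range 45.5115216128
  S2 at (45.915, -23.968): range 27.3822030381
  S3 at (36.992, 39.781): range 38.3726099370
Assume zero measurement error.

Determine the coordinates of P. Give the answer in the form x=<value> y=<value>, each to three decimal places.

eq1: (x + 1.170)² + (y + 25.274)² = 45.5115216128²
eq2: (x − 45.915)² + (y + 23.968)² = 27.3822030381²
eq3: (x − 36.992)² + (y − 39.781)² = 38.3726099370²
eq1−eq2, eq1−eq3 (x²,y² cancel):
  94.170·x + 2.612·y = 3364.021829
  76.324·x + 130.110·y = 2909.633455
det = 94.170·130.110 − 2.612·76.324 = 12053.100412
x = (3364.021829·130.110 − 2.612·2909.633455) / 12053.100412 = 35.683177
y = (94.170·2909.633455 − 3364.021829·76.324) / 12053.100412 = 1.430717

x=35.683 y=1.431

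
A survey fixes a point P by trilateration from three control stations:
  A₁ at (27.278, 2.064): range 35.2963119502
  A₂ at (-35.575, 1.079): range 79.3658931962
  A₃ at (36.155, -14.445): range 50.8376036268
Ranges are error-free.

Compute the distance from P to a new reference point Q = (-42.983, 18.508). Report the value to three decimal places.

80.498

eq1: (x − 27.278)² + (y − 2.064)² = 35.2963119502²
eq2: (x + 35.575)² + (y − 1.079)² = 79.3658931962²
eq3: (x − 36.155)² + (y + 14.445)² = 50.8376036268²
eq1−eq3, eq1−eq2 (x²,y² cancel):
  17.754·x − 33.018·y = -571.139635
  -125.706·x − 1.970·y = -4534.719880
det = 17.754·-1.970 − -33.018·-125.706 = -4185.536088
x = (-571.139635·-1.970 − -33.018·-4534.719880) / -4185.536088 = 35.503752
y = (17.754·-4534.719880 − -571.139635·-125.706) / -4185.536088 = 36.388432
|P − Q| = √((35.503752 − -42.983)² + (36.388432 − 18.508)²) = 80.497703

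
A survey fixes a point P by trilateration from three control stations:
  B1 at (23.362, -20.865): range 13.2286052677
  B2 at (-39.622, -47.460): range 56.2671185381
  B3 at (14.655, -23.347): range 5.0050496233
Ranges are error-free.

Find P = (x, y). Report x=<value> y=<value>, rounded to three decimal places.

eq1: (x − 23.362)² + (y + 20.865)² = 13.2286052677²
eq2: (x + 39.622)² + (y + 47.460)² = 56.2671185381²
eq3: (x − 14.655)² + (y + 23.347)² = 5.0050496233²
eq2−eq3, eq2−eq1 (x²,y² cancel):
  108.554·x + 48.226·y = 78.435057
  125.968·x + 53.190·y = 149.769416
det = 108.554·53.190 − 48.226·125.968 = -300.945508
x = (78.435057·53.190 − 48.226·149.769416) / -300.945508 = 10.137447
y = (108.554·149.769416 − 78.435057·125.968) / -300.945508 = -21.192415

x=10.137 y=-21.192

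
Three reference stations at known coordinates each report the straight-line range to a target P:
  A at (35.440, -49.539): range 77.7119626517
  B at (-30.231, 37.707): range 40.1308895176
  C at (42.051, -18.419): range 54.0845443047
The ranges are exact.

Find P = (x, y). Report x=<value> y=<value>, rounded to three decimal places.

x=7.025 y=22.792

eq1: (x − 35.440)² + (y + 49.539)² = 77.7119626517²
eq2: (x + 30.231)² + (y − 37.707)² = 40.1308895176²
eq3: (x − 42.051)² + (y + 18.419)² = 54.0845443047²
eq1−eq2, eq1−eq3 (x²,y² cancel):
  -131.342·x + 174.492·y = 3054.285935
  13.222·x + 62.240·y = 1511.451248
det = -131.342·62.240 − 174.492·13.222 = -10481.859304
x = (3054.285935·62.240 − 174.492·1511.451248) / -10481.859304 = 7.025223
y = (-131.342·1511.451248 − 3054.285935·13.222) / -10481.859304 = 22.791834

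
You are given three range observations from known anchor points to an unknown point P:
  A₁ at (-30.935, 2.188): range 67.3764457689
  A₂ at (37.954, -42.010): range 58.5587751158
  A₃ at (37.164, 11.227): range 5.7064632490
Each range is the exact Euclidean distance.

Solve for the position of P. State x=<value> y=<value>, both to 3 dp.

x=34.910 y=16.470

eq1: (x + 30.935)² + (y − 2.188)² = 67.3764457689²
eq2: (x − 37.954)² + (y + 42.010)² = 58.5587751158²
eq3: (x − 37.164)² + (y − 11.227)² = 5.7064632490²
eq2−eq1, eq2−eq3 (x²,y² cancel):
  -137.778·x + 88.396·y = -3354.039948
  -1.580·x + 106.474·y = 1698.428629
det = -137.778·106.474 − 88.396·-1.580 = -14530.109092
x = (-3354.039948·106.474 − 88.396·1698.428629) / -14530.109092 = 34.910429
y = (-137.778·1698.428629 − -3354.039948·-1.580) / -14530.109092 = 16.469627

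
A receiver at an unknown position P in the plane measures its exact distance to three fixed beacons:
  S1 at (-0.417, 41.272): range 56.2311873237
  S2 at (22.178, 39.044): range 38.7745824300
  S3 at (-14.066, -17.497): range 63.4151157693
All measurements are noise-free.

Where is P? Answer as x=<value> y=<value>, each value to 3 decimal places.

x=44.333 y=7.222

eq1: (x + 0.417)² + (y − 41.272)² = 56.2311873237²
eq2: (x − 22.178)² + (y − 39.044)² = 38.7745824300²
eq3: (x + 14.066)² + (y + 17.497)² = 63.4151157693²
eq1−eq2, eq1−eq3 (x²,y² cancel):
  45.190·x − 4.456·y = 1971.223932
  -27.298·x − 117.538·y = -2059.084988
det = 45.190·-117.538 − -4.456·-27.298 = -5433.182108
x = (1971.223932·-117.538 − -4.456·-2059.084988) / -5433.182108 = 44.332952
y = (45.190·-2059.084988 − 1971.223932·-27.298) / -5433.182108 = 7.222210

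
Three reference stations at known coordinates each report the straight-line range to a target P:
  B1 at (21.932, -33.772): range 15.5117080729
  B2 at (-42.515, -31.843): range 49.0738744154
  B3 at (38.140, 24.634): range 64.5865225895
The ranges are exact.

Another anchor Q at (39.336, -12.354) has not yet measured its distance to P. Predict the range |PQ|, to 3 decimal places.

eq1: (x − 21.932)² + (y + 33.772)² = 15.5117080729²
eq2: (x + 42.515)² + (y + 31.843)² = 49.0738744154²
eq3: (x − 38.140)² + (y − 24.634)² = 64.5865225895²
eq3−eq2, eq3−eq1 (x²,y² cancel):
  -161.310·x − 112.954·y = 2523.182068
  -32.416·x − 116.812·y = 3490.872865
det = -161.310·-116.812 − -112.954·-32.416 = 15181.426856
x = (2523.182068·-116.812 − -112.954·3490.872865) / 15181.426856 = 6.558679
y = (-161.310·3490.872865 − 2523.182068·-32.416) / 15181.426856 = -31.704611
|P − Q| = √((6.558679 − 39.336)² + (-31.704611 − -12.354)²) = 38.063091

38.063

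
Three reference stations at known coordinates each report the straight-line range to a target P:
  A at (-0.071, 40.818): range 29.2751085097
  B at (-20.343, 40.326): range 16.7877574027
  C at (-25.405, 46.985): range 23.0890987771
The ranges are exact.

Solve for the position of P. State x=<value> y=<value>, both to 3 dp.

x=-23.990 y=23.939

eq1: (x + 0.071)² + (y − 40.818)² = 29.2751085097²
eq2: (x + 20.343)² + (y − 40.326)² = 16.7877574027²
eq3: (x + 25.405)² + (y − 46.985)² = 23.0890987771²
eq2−eq3, eq2−eq1 (x²,y² cancel):
  -10.124·x + 13.318·y = 561.702641
  40.544·x + 0.984·y = -949.112940
det = -10.124·0.984 − 13.318·40.544 = -549.927008
x = (561.702641·0.984 − 13.318·-949.112940) / -549.927008 = -23.990459
y = (-10.124·-949.112940 − 561.702641·40.544) / -549.927008 = 23.939272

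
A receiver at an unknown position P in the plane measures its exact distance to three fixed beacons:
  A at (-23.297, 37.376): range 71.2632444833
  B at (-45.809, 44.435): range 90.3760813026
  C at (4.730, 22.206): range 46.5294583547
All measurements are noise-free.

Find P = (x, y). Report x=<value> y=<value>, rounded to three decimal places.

eq1: (x + 23.297)² + (y − 37.376)² = 71.2632444833²
eq2: (x + 45.809)² + (y − 44.435)² = 90.3760813026²
eq3: (x − 4.730)² + (y − 22.206)² = 46.5294583547²
eq1−eq2, eq1−eq3 (x²,y² cancel):
  -45.024·x + 14.118·y = -956.167936
  56.054·x − 30.340·y = 1489.223271
det = -45.024·-30.340 − 14.118·56.054 = 574.657788
x = (-956.167936·-30.340 − 14.118·1489.223271) / 574.657788 = 13.895715
y = (-45.024·1489.223271 − -956.167936·56.054) / 574.657788 = -23.411761

x=13.896 y=-23.412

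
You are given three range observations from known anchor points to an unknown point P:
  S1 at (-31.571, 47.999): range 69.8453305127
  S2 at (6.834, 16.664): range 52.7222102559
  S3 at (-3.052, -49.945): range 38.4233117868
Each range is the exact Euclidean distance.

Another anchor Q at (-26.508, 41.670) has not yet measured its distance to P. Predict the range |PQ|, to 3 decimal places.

eq1: (x + 31.571)² + (y − 47.999)² = 69.8453305127²
eq2: (x − 6.834)² + (y − 16.664)² = 52.7222102559²
eq3: (x + 3.052)² + (y + 49.945)² = 38.4233117868²
eq1−eq2, eq1−eq3 (x²,y² cancel):
  76.810·x − 62.670·y = -877.500850
  57.038·x − 195.888·y = 2605.204993
det = 76.810·-195.888 − -62.670·57.038 = -11471.585820
x = (-877.500850·-195.888 − -62.670·2605.204993) / -11471.585820 = -29.216543
y = (76.810·2605.204993 − -877.500850·57.038) / -11471.585820 = -21.806635
|P − Q| = √((-29.216543 − -26.508)² + (-21.806635 − 41.670)²) = 63.534396

63.534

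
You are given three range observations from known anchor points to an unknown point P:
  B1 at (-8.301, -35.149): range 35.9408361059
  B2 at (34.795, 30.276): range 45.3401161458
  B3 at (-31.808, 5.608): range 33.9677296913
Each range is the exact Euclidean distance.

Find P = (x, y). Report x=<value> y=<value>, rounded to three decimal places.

x=1.588 y=-0.596

eq1: (x + 8.301)² + (y + 35.149)² = 35.9408361059²
eq2: (x − 34.795)² + (y − 30.276)² = 45.3401161458²
eq3: (x + 31.808)² + (y − 5.608)² = 33.9677296913²
eq1−eq2, eq1−eq3 (x²,y² cancel):
  86.192·x + 130.850·y = 58.986967
  -47.014·x + 81.514·y = -123.223234
det = 86.192·81.514 − 130.850·-47.014 = 13177.636588
x = (58.986967·81.514 − 130.850·-123.223234) / 13177.636588 = 1.588451
y = (86.192·-123.223234 − 58.986967·-47.014) / 13177.636588 = -0.595527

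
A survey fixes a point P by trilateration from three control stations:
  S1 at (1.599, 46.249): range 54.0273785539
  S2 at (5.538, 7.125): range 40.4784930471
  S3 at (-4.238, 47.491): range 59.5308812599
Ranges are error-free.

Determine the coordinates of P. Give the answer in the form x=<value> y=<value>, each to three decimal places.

eq1: (x − 1.599)² + (y − 46.249)² = 54.0273785539²
eq2: (x − 5.538)² + (y − 7.125)² = 40.4784930471²
eq3: (x + 4.238)² + (y − 47.491)² = 59.5308812599²
eq1−eq2, eq1−eq3 (x²,y² cancel):
  7.878·x − 78.248·y = -779.642499
  -11.674·x + 2.484·y = -493.139267
det = 7.878·2.484 − -78.248·-11.674 = -893.898200
x = (-779.642499·2.484 − -78.248·-493.139267) / -893.898200 = 45.333790
y = (7.878·-493.139267 − -779.642499·-11.674) / -893.898200 = 14.527938

x=45.334 y=14.528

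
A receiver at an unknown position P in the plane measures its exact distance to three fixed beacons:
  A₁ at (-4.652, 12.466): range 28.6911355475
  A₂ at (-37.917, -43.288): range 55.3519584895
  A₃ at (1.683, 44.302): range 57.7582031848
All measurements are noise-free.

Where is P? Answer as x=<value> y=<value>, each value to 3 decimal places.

x=8.451 y=-13.058

eq1: (x + 4.652)² + (y − 12.466)² = 28.6911355475²
eq2: (x + 37.917)² + (y + 43.288)² = 55.3519584895²
eq3: (x − 1.683)² + (y − 44.302)² = 57.7582031848²
eq1−eq3, eq1−eq2 (x²,y² cancel):
  12.670·x + 63.672·y = -724.371343
  -66.530·x − 111.508·y = 893.849523
det = 12.670·-111.508 − 63.672·-66.530 = 2823.291800
x = (-724.371343·-111.508 − 63.672·893.849523) / 2823.291800 = 8.451132
y = (12.670·893.849523 − -724.371343·-66.530) / 2823.291800 = -13.058286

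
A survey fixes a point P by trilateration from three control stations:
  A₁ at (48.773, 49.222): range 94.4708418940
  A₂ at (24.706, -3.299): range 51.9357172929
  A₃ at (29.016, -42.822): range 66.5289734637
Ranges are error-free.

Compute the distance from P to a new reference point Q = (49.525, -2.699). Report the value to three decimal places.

eq1: (x − 48.773)² + (y − 49.222)² = 94.4708418940²
eq2: (x − 24.706)² + (y + 3.299)² = 51.9357172929²
eq3: (x − 29.016)² + (y + 42.822)² = 66.5289734637²
eq3−eq2, eq3−eq1 (x²,y² cancel):
  -8.620·x + 79.046·y = -325.596524
  39.514·x + 184.088·y = -2372.676785
det = -8.620·184.088 − 79.046·39.514 = -4710.262204
x = (-325.596524·184.088 − 79.046·-2372.676785) / -4710.262204 = -27.092376
y = (-8.620·-2372.676785 − -325.596524·39.514) / -4710.262204 = -7.073512
|P − Q| = √((-27.092376 − 49.525)² + (-7.073512 − -2.699)²) = 76.742157

76.742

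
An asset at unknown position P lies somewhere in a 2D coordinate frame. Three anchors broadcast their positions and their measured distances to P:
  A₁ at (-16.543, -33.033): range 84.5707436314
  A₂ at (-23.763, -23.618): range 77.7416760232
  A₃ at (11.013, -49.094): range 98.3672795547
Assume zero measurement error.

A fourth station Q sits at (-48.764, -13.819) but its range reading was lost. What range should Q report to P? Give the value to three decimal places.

eq1: (x + 16.543)² + (y + 33.033)² = 84.5707436314²
eq2: (x + 23.763)² + (y + 23.618)² = 77.7416760232²
eq3: (x − 11.013)² + (y + 49.094)² = 98.3672795547²
eq1−eq2, eq1−eq3 (x²,y² cancel):
  -14.440·x + 18.830·y = 866.082642
  55.112·x − 32.122·y = -1357.253942
det = -14.440·-32.122 − 18.830·55.112 = -573.917280
x = (866.082642·-32.122 − 18.830·-1357.253942) / -573.917280 = 3.943451
y = (-14.440·-1357.253942 − 866.082642·55.112) / -573.917280 = 49.018910
|P − Q| = √((3.943451 − -48.764)² + (49.018910 − -13.819)²) = 82.016330

82.016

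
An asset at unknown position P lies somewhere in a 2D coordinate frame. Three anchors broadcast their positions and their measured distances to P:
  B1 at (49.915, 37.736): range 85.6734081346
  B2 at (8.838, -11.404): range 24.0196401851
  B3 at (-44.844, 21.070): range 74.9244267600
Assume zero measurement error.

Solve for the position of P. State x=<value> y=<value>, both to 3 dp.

x=4.767 y=-35.076

eq1: (x − 49.915)² + (y − 37.736)² = 85.6734081346²
eq2: (x − 8.838)² + (y + 11.404)² = 24.0196401851²
eq3: (x + 44.844)² + (y − 21.070)² = 74.9244267600²
eq2−eq3, eq2−eq1 (x²,y² cancel):
  -107.364·x + 64.948·y = -2789.958835
  82.154·x + 98.280·y = -3055.638286
det = -107.364·98.280 − 64.948·82.154 = -15887.471912
x = (-2789.958835·98.280 − 64.948·-3055.638286) / -15887.471912 = 4.767251
y = (-107.364·-3055.638286 − -2789.958835·82.154) / -15887.471912 = -35.076180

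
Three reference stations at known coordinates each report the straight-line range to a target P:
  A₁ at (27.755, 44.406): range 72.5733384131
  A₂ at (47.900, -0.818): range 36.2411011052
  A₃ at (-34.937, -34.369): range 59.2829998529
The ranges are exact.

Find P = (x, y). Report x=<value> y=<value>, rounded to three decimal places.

eq1: (x − 27.755)² + (y − 44.406)² = 72.5733384131²
eq2: (x − 47.900)² + (y + 0.818)² = 36.2411011052²
eq3: (x + 34.937)² + (y + 34.369)² = 59.2829998529²
eq1−eq2, eq1−eq3 (x²,y² cancel):
  40.290·x − 90.448·y = 3506.318302
  -125.384·x − 157.550·y = 1412.004646
det = 40.290·-157.550 − -90.448·-125.384 = -17688.421532
x = (3506.318302·-157.550 − -90.448·1412.004646) / -17688.421532 = 24.010478
y = (40.290·1412.004646 − 3506.318302·-125.384) / -17688.421532 = -28.070672

x=24.010 y=-28.071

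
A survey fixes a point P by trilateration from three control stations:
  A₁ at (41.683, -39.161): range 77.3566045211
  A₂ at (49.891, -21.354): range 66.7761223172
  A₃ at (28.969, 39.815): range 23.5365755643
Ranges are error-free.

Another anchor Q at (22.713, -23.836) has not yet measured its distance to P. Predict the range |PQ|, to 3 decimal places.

eq1: (x − 41.683)² + (y + 39.161)² = 77.3566045211²
eq2: (x − 49.891)² + (y + 21.354)² = 66.7761223172²
eq3: (x − 28.969)² + (y − 39.815)² = 23.5365755643²
eq3−eq2, eq3−eq1 (x²,y² cancel):
  41.844·x − 122.338·y = -3384.412111
  25.428·x − 157.952·y = -4583.454650
det = 41.844·-157.952 − -122.338·25.428 = -3498.532824
x = (-3384.412111·-157.952 − -122.338·-4583.454650) / -3498.532824 = 7.476281
y = (41.844·-4583.454650 − -3384.412111·25.428) / -3498.532824 = 30.221596
|P − Q| = √((7.476281 − 22.713)² + (30.221596 − -23.836)²) = 56.163879

56.164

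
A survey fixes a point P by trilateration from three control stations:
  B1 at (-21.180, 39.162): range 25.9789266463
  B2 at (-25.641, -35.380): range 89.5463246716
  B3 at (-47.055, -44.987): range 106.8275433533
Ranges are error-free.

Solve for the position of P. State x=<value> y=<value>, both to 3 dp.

x=2.613 y=49.592

eq1: (x + 21.180)² + (y − 39.162)² = 25.9789266463²
eq2: (x + 25.641)² + (y + 35.380)² = 89.5463246716²
eq3: (x + 47.055)² + (y + 44.987)² = 106.8275433533²
eq2−eq3, eq2−eq1 (x²,y² cancel):
  -42.828·x − 19.214·y = -1064.781844
  8.922·x + 149.084·y = 7416.688995
det = -42.828·149.084 − -19.214·8.922 = -6213.542244
x = (-1064.781844·149.084 − -19.214·7416.688995) / -6213.542244 = 2.613272
y = (-42.828·7416.688995 − -1064.781844·8.922) / -6213.542244 = 49.591998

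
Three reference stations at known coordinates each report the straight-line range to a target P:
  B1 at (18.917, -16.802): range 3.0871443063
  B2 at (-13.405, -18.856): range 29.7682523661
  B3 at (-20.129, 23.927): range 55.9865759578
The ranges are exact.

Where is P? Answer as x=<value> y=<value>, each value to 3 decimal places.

eq1: (x − 18.917)² + (y + 16.802)² = 3.0871443063²
eq2: (x + 13.405)² + (y + 18.856)² = 29.7682523661²
eq3: (x + 20.129)² + (y − 23.927)² = 55.9865759578²
eq3−eq2, eq3−eq1 (x²,y² cancel):
  13.448·x − 85.566·y = 1805.912630
  78.092·x − 81.458·y = 2787.448351
det = 13.448·-81.458 − -85.566·78.092 = 5586.572888
x = (1805.912630·-81.458 − -85.566·2787.448351) / 5586.572888 = 16.361511
y = (13.448·2787.448351 − 1805.912630·78.092) / 5586.572888 = -18.534033

x=16.362 y=-18.534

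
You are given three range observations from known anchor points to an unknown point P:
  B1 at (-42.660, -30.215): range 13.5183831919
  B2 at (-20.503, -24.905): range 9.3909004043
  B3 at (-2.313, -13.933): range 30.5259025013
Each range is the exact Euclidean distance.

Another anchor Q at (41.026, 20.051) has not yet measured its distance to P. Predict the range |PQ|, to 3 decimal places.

85.289

eq1: (x + 42.660)² + (y + 30.215)² = 13.5183831919²
eq2: (x + 20.503)² + (y + 24.905)² = 9.3909004043²
eq3: (x + 2.313)² + (y + 13.933)² = 30.5259025013²
eq3−eq2, eq3−eq1 (x²,y² cancel):
  -36.380·x − 21.944·y = 1684.795289
  -80.694·x − 32.564·y = 3282.427406
det = -36.380·-32.564 − -21.944·-80.694 = -586.070816
x = (1684.795289·-32.564 − -21.944·3282.427406) / -586.070816 = -29.289828
y = (-36.380·3282.427406 − 1684.795289·-80.694) / -586.070816 = -28.218709
|P − Q| = √((-29.289828 − 41.026)² + (-28.218709 − 20.051)²) = 85.289392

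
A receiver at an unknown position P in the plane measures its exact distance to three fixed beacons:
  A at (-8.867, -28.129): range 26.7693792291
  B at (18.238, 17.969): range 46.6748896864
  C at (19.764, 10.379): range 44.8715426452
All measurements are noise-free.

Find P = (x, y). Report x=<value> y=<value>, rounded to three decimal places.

eq1: (x + 8.867)² + (y + 28.129)² = 26.7693792291²
eq2: (x − 18.238)² + (y − 17.969)² = 46.6748896864²
eq3: (x − 19.764)² + (y − 10.379)² = 44.8715426452²
eq1−eq3, eq1−eq2 (x²,y² cancel):
  57.262·x + 77.016·y = -1668.380668
  54.210·x + 92.196·y = -1676.300388
det = 57.262·92.196 − 77.016·54.210 = 1104.289992
x = (-1668.380668·92.196 − 77.016·-1676.300388) / 1104.289992 = -22.381869
y = (57.262·-1676.300388 − -1668.380668·54.210) / 1104.289992 = -5.021685

x=-22.382 y=-5.022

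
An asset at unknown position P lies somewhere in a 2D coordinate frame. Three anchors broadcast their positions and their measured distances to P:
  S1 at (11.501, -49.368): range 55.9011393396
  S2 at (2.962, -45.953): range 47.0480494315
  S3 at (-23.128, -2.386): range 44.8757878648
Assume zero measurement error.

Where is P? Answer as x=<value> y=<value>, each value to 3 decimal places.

eq1: (x − 11.501)² + (y + 49.368)² = 55.9011393396²
eq2: (x − 2.962)² + (y + 45.953)² = 47.0480494315²
eq3: (x + 23.128)² + (y + 2.386)² = 44.8757878648²
eq2−eq1, eq2−eq3 (x²,y² cancel):
  17.078·x − 6.830·y = -462.397652
  -52.180·x + 87.134·y = -1380.171654
det = 17.078·87.134 − -6.830·-52.180 = 1131.685052
x = (-462.397652·87.134 − -6.830·-1380.171654) / 1131.685052 = -43.931948
y = (17.078·-1380.171654 − -462.397652·-52.180) / 1131.685052 = -42.148194

x=-43.932 y=-42.148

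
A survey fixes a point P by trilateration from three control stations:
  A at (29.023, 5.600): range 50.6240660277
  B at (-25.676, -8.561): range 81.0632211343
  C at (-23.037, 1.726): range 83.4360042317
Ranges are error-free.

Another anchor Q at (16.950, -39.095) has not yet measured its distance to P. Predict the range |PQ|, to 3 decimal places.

31.684

eq1: (x − 29.023)² + (y − 5.600)² = 50.6240660277²
eq2: (x + 25.676)² + (y + 8.561)² = 81.0632211343²
eq3: (x + 23.037)² + (y − 1.726)² = 83.4360042317²
eq1−eq2, eq1−eq3 (x²,y² cancel):
  -109.398·x − 28.322·y = -4149.596591
  -104.120·x − 7.748·y = -4738.782825
det = -109.398·-7.748 − -28.322·-104.120 = -2101.270936
x = (-4149.596591·-7.748 − -28.322·-4738.782825) / -2101.270936 = 48.570953
y = (-109.398·-4738.782825 − -4149.596591·-104.120) / -2101.270936 = -41.097683
|P − Q| = √((48.570953 − 16.950)² + (-41.097683 − -39.095)²) = 31.684309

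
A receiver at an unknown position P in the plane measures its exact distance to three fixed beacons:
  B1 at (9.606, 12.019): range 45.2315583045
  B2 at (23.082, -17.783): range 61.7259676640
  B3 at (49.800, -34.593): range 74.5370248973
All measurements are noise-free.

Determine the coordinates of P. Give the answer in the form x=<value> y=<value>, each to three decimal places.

eq1: (x − 9.606)² + (y − 12.019)² = 45.2315583045²
eq2: (x − 23.082)² + (y + 17.783)² = 61.7259676640²
eq3: (x − 49.800)² + (y + 34.593)² = 74.5370248973²
eq2−eq1, eq2−eq3 (x²,y² cancel):
  -26.952·x + 59.604·y = 1151.919001
  53.436·x − 33.620·y = 1082.028840
det = -26.952·-33.620 − 59.604·53.436 = -2278.873104
x = (1151.919001·-33.620 − 59.604·1082.028840) / -2278.873104 = 45.294652
y = (-26.952·1082.028840 − 1151.919001·53.436) / -2278.873104 = 39.807739

x=45.295 y=39.808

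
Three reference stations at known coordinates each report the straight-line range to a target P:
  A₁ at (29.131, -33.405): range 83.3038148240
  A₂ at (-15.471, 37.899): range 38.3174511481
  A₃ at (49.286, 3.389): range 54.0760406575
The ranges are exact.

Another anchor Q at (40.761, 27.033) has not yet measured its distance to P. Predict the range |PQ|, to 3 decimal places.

eq1: (x − 29.131)² + (y + 33.405)² = 83.3038148240²
eq2: (x + 15.471)² + (y − 37.899)² = 38.3174511481²
eq3: (x − 49.286)² + (y − 3.389)² = 54.0760406575²
eq3−eq2, eq3−eq1 (x²,y² cancel):
  -129.514·x + 69.020·y = 691.082036
  -40.310·x − 73.588·y = -4491.393322
det = -129.514·-73.588 − 69.020·-40.310 = 12312.872432
x = (691.082036·-73.588 − 69.020·-4491.393322) / 12312.872432 = 21.046317
y = (-129.514·-4491.393322 − 691.082036·-40.310) / 12312.872432 = 49.505575
|P − Q| = √((21.046317 − 40.761)² + (49.505575 − 27.033)²) = 29.894570

29.895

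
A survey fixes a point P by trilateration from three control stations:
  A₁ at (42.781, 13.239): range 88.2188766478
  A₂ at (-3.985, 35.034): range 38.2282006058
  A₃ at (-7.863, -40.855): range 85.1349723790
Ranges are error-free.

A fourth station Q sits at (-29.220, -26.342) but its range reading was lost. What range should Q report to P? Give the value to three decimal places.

eq1: (x − 42.781)² + (y − 13.239)² = 88.2188766478²
eq2: (x + 3.985)² + (y − 35.034)² = 38.2282006058²
eq3: (x + 7.863)² + (y + 40.855)² = 85.1349723790²
eq1−eq2, eq1−eq3 (x²,y² cancel):
  -93.532·x + 43.590·y = 5558.951174
  -101.288·x − 108.188·y = 260.079387
det = -93.532·-108.188 − 43.590·-101.288 = 14534.183936
x = (5558.951174·-108.188 − 43.590·260.079387) / 14534.183936 = -42.159138
y = (-93.532·260.079387 − 5558.951174·-101.288) / 14534.183936 = 37.066360
|P − Q| = √((-42.159138 − -29.220)² + (37.066360 − -26.342)²) = 64.715079

64.715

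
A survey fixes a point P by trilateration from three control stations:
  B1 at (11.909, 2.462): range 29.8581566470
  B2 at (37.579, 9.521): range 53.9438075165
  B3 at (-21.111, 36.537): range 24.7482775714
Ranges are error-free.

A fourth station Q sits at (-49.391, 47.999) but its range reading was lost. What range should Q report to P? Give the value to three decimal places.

48.708

eq1: (x − 11.909)² + (y − 2.462)² = 29.8581566470²
eq2: (x − 37.579)² + (y − 9.521)² = 53.9438075165²
eq3: (x + 21.111)² + (y − 36.537)² = 24.7482775714²
eq2−eq3, eq2−eq1 (x²,y² cancel):
  -117.380·x + 54.032·y = 2575.253135
  -51.340·x − 14.118·y = 663.479894
det = -117.380·-14.118 − 54.032·-51.340 = 4431.173720
x = (2575.253135·-14.118 − 54.032·663.479894) / 4431.173720 = -16.295134
y = (-117.380·663.479894 − 2575.253135·-51.340) / 4431.173720 = 12.261814
|P − Q| = √((-16.295134 − -49.391)² + (12.261814 − 47.999)²) = 48.708139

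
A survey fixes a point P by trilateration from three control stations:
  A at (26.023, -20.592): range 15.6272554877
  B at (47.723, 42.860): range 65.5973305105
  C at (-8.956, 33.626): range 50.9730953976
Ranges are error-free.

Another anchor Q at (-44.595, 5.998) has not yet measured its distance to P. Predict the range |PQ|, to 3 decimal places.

eq1: (x − 26.023)² + (y + 20.592)² = 15.6272554877²
eq2: (x − 47.723)² + (y − 42.860)² = 65.5973305105²
eq3: (x + 8.956)² + (y − 33.626)² = 50.9730953976²
eq1−eq3, eq1−eq2 (x²,y² cancel):
  -69.958·x + 108.436·y = -2244.354521
  43.400·x + 126.904·y = -1045.561320
det = -69.958·126.904 − 108.436·43.400 = -13584.072432
x = (-2244.354521·126.904 − 108.436·-1045.561320) / -13584.072432 = 12.620742
y = (-69.958·-1045.561320 − -2244.354521·43.400) / -13584.072432 = -12.555172
|P − Q| = √((12.620742 − -44.595)² + (-12.555172 − 5.998)²) = 60.148661

60.149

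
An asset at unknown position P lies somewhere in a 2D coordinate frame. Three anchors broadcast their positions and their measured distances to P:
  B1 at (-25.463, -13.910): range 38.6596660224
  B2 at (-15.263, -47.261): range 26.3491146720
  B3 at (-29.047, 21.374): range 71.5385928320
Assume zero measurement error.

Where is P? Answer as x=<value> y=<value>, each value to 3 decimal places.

x=-41.550 y=-49.063

eq1: (x + 25.463)² + (y + 13.910)² = 38.6596660224²
eq2: (x + 15.263)² + (y + 47.261)² = 26.3491146720²
eq3: (x + 29.047)² + (y − 21.374)² = 71.5385928320²
eq1−eq3, eq1−eq2 (x²,y² cancel):
  -7.168·x + 70.568·y = -3164.476871
  20.400·x − 66.702·y = 2425.002754
det = -7.168·-66.702 − 70.568·20.400 = -961.467264
x = (-3164.476871·-66.702 − 70.568·2425.002754) / -961.467264 = -41.550392
y = (-7.168·2425.002754 − -3164.476871·20.400) / -961.467264 = -49.063458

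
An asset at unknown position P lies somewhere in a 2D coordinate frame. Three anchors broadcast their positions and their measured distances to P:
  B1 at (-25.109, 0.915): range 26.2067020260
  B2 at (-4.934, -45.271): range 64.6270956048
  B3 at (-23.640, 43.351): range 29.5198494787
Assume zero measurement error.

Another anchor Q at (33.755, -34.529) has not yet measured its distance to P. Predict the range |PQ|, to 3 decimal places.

eq1: (x + 25.109)² + (y − 0.915)² = 26.2067020260²
eq2: (x + 4.934)² + (y + 45.271)² = 64.6270956048²
eq3: (x + 23.640)² + (y − 43.351)² = 29.5198494787²
eq1−eq2, eq1−eq3 (x²,y² cancel):
  40.350·x − 92.372·y = -2047.361564
  2.938·x + 84.872·y = 1622.229413
det = 40.350·84.872 − -92.372·2.938 = 3695.974136
x = (-2047.361564·84.872 − -92.372·1622.229413) / 3695.974136 = -6.470580
y = (40.350·1622.229413 − -2047.361564·2.938) / 3695.974136 = 19.337826
|P − Q| = √((-6.470580 − 33.755)² + (19.337826 − -34.529)²) = 67.228954

67.229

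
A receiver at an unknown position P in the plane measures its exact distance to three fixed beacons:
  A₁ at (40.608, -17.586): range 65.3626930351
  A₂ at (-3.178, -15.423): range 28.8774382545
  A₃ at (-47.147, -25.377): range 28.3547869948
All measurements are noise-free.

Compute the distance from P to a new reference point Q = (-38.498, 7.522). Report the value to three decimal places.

48.247

eq1: (x − 40.608)² + (y + 17.586)² = 65.3626930351²
eq2: (x + 3.178)² + (y + 15.423)² = 28.8774382545²
eq3: (x + 47.147)² + (y + 25.377)² = 28.3547869948²
eq2−eq1, eq2−eq3 (x²,y² cancel):
  87.572·x − 4.326·y = -1728.066754
  -87.938·x − 19.908·y = 2648.775620
det = 87.572·-19.908 − -4.326·-87.938 = -2123.803164
x = (-1728.066754·-19.908 − -4.326·2648.775620) / -2123.803164 = -21.593788
y = (87.572·2648.775620 − -1728.066754·-87.938) / -2123.803164 = -37.666318
|P − Q| = √((-21.593788 − -38.498)² + (-37.666318 − 7.522)²) = 48.246621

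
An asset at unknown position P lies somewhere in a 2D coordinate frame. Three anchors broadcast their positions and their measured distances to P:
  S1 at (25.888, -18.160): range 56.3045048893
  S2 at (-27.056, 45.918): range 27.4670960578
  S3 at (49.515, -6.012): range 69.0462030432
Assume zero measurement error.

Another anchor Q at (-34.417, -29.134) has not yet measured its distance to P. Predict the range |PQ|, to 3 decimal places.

eq1: (x − 25.888)² + (y + 18.160)² = 56.3045048893²
eq2: (x + 27.056)² + (y − 45.918)² = 27.4670960578²
eq3: (x − 49.515)² + (y + 6.012)² = 69.0462030432²
eq1−eq3, eq1−eq2 (x²,y² cancel):
  47.254·x + 24.296·y = -109.275659
  -105.888·x + 128.156·y = 4256.271621
det = 47.254·128.156 − 24.296·-105.888 = 8628.538472
x = (-109.275659·128.156 − 24.296·4256.271621) / 8628.538472 = -13.607717
y = (47.254·4256.271621 − -109.275659·-105.888) / 8628.538472 = 21.968364
|P − Q| = √((-13.607717 − -34.417)² + (21.968364 − -29.134)²) = 55.176788

55.177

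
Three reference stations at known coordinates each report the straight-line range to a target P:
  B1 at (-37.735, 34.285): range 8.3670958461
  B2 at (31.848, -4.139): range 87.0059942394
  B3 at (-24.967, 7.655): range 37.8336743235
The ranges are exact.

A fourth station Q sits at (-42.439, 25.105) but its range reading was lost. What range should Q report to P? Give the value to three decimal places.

16.135

eq1: (x + 37.735)² + (y − 34.285)² = 8.3670958461²
eq2: (x − 31.848)² + (y + 4.139)² = 87.0059942394²
eq3: (x + 24.967)² + (y − 7.655)² = 37.8336743235²
eq1−eq3, eq1−eq2 (x²,y² cancel):
  25.536·x − 53.260·y = -3278.819956
  139.166·x − 76.848·y = -9067.999766
det = 25.536·-76.848 − -53.260·139.166 = 5449.590632
x = (-3278.819956·-76.848 − -53.260·-9067.999766) / 5449.590632 = -42.386837
y = (25.536·-9067.999766 − -3278.819956·139.166) / 5449.590632 = 41.239761
|P − Q| = √((-42.386837 − -42.439)² + (41.239761 − 25.105)²) = 16.134845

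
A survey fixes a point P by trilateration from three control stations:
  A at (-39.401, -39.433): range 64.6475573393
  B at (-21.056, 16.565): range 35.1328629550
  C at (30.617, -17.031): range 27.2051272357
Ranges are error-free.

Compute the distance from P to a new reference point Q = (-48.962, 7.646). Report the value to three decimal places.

eq1: (x + 39.401)² + (y + 39.433)² = 64.6475573393²
eq2: (x + 21.056)² + (y − 16.565)² = 35.1328629550²
eq3: (x − 30.617)² + (y + 17.031)² = 27.2051272357²
eq2−eq1, eq2−eq3 (x²,y² cancel):
  -36.690·x − 111.996·y = -555.342682
  103.346·x − 67.192·y = 1003.900401
det = -36.690·-67.192 − -111.996·103.346 = 14039.613096
x = (-555.342682·-67.192 − -111.996·1003.900401) / 14039.613096 = 10.666064
y = (-36.690·1003.900401 − -555.342682·103.346) / 14039.613096 = 1.464381
|P − Q| = √((10.666064 − -48.962)² + (1.464381 − 7.646)²) = 59.947631

59.948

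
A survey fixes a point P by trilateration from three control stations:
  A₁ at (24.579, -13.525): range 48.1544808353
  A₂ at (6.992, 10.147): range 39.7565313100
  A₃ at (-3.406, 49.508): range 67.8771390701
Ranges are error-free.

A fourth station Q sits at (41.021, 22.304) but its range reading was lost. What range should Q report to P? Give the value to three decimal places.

eq1: (x − 24.579)² + (y + 13.525)² = 48.1544808353²
eq2: (x − 6.992)² + (y − 10.147)² = 39.7565313100²
eq3: (x + 3.406)² + (y − 49.508)² = 67.8771390701²
eq2−eq1, eq2−eq3 (x²,y² cancel):
  35.174·x − 47.344·y = -103.069050
  -20.796·x + 78.722·y = -715.931000
det = 35.174·78.722 − -47.344·-20.796 = 1784.401804
x = (-103.069050·78.722 − -47.344·-715.931000) / 1784.401804 = -23.542253
y = (35.174·-715.931000 − -103.069050·-20.796) / 1784.401804 = -15.313581
|P − Q| = √((-23.542253 − 41.021)² + (-15.313581 − 22.304)²) = 74.722795

74.723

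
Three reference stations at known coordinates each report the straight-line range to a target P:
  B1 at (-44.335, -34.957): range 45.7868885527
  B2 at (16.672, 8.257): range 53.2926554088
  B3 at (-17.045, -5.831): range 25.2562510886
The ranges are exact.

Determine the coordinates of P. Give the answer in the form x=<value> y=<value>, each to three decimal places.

eq1: (x + 44.335)² + (y + 34.957)² = 45.7868885527²
eq2: (x − 16.672)² + (y − 8.257)² = 53.2926554088²
eq3: (x + 17.045)² + (y + 5.831)² = 25.2562510886²
eq2−eq1, eq2−eq3 (x²,y² cancel):
  -122.014·x − 86.428·y = 3585.118398
  -67.434·x − 28.176·y = 2180.627854
det = -122.014·-28.176 − -86.428·-67.434 = -2390.319288
x = (3585.118398·-28.176 − -86.428·2180.627854) / -2390.319288 = -36.586329
y = (-122.014·2180.627854 − 3585.118398·-67.434) / -2390.319288 = 10.169459

x=-36.586 y=10.169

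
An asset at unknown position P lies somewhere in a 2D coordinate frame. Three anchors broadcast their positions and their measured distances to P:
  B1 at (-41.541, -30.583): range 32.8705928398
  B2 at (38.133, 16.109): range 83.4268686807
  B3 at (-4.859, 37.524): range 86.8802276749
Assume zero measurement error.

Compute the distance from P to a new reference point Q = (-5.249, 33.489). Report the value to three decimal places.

82.827

eq1: (x + 41.541)² + (y + 30.583)² = 32.8705928398²
eq2: (x − 38.133)² + (y − 16.109)² = 83.4268686807²
eq3: (x + 4.859)² + (y − 37.524)² = 86.8802276749²
eq2−eq1, eq2−eq3 (x²,y² cancel):
  -159.348·x − 93.384·y = 6826.915544
  -85.984·x + 42.830·y = -870.096656
det = -159.348·42.830 − -93.384·-85.984 = -14854.404696
x = (6826.915544·42.830 − -93.384·-870.096656) / -14854.404696 = -14.214214
y = (-159.348·-870.096656 − 6826.915544·-85.984) / -14854.404696 = -48.851077
|P − Q| = √((-14.214214 − -5.249)² + (-48.851077 − 33.489)²) = 82.826707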